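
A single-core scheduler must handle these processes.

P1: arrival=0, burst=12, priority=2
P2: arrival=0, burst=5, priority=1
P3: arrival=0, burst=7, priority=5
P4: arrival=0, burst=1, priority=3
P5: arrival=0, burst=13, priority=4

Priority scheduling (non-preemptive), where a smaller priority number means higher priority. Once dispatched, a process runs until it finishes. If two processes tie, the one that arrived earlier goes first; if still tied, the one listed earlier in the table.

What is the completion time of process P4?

Timeline: | P2 0-5 | P1 5-17 | P4 17-18 | P5 18-31 | P3 31-38 |
Completion: P1=17  P2=5  P3=38  P4=18  P5=31
Turnaround (C−A): P1=17  P2=5  P3=38  P4=18  P5=31

18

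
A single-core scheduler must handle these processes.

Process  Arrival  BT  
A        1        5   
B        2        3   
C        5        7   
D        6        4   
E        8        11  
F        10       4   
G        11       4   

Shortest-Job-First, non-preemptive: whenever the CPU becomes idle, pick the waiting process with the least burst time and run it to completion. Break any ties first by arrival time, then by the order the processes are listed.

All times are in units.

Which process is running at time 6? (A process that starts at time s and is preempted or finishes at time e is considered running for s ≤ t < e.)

B

Gantt: | idle 0-1 | A 1-6 | B 6-9 | D 9-13 | F 13-17 | G 17-21 | C 21-28 | E 28-39 |
Completion: A=6  B=9  C=28  D=13  E=39  F=17  G=21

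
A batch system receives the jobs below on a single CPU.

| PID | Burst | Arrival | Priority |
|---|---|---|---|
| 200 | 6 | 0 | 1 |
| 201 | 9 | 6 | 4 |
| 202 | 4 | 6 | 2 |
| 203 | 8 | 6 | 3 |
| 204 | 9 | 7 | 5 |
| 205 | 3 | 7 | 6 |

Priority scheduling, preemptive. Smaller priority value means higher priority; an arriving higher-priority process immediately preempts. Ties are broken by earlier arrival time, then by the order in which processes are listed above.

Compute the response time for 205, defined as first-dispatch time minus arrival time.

29

Timeline: | 200 0-6 | 202 6-10 | 203 10-18 | 201 18-27 | 204 27-36 | 205 36-39 |
Completion: 200=6  201=27  202=10  203=18  204=36  205=39
Turnaround (C−A): 200=6  201=21  202=4  203=12  204=29  205=32
Response(205) = first start − arrival = 36 − 7 = 29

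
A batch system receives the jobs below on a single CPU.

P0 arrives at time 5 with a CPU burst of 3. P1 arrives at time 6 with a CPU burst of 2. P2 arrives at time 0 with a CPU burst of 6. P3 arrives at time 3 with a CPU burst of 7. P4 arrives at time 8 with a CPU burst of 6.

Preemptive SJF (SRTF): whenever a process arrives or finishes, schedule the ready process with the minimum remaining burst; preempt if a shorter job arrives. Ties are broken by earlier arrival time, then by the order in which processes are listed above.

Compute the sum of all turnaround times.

Schedule: | P2 0-6 | P1 6-8 | P0 8-11 | P4 11-17 | P3 17-24 |
Completion: P0=11  P1=8  P2=6  P3=24  P4=17
Turnaround (C−A): P0=6  P1=2  P2=6  P3=21  P4=9
Turnaround = completion − arrival: P0=6, P1=2, P2=6, P3=21, P4=9
Total turnaround = 6 + 2 + 6 + 21 + 9 = 44

44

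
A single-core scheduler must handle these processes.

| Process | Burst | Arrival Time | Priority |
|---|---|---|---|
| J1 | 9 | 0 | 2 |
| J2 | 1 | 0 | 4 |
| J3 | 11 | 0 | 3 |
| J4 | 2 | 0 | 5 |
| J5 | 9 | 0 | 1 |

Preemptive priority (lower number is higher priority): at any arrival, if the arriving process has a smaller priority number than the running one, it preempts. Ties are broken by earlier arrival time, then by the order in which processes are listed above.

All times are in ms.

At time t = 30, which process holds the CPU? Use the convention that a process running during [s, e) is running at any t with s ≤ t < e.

Gantt: | J5 0-9 | J1 9-18 | J3 18-29 | J2 29-30 | J4 30-32 |
Completion: J1=18  J2=30  J3=29  J4=32  J5=9
Turnaround (C−A): J1=18  J2=30  J3=29  J4=32  J5=9

J4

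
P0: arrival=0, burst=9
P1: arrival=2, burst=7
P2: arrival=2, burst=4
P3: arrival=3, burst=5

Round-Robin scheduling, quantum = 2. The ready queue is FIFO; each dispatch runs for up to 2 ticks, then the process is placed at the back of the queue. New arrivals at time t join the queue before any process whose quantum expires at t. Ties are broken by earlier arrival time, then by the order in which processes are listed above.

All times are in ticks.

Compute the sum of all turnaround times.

79

Timeline: | P0 0-2 | P1 2-4 | P2 4-6 | P0 6-8 | P3 8-10 | P1 10-12 | P2 12-14 | P0 14-16 | P3 16-18 | P1 18-20 | P0 20-22 | P3 22-23 | P1 23-24 | P0 24-25 |
Completion: P0=25  P1=24  P2=14  P3=23
Turnaround = completion − arrival: P0=25, P1=22, P2=12, P3=20
Total turnaround = 25 + 22 + 12 + 20 = 79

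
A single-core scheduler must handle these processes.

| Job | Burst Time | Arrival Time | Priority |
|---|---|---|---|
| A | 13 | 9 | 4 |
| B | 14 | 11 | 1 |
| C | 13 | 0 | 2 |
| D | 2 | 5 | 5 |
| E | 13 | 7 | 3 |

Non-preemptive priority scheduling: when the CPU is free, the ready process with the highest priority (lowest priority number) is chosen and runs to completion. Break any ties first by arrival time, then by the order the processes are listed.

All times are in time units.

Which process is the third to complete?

Gantt: | C 0-13 | B 13-27 | E 27-40 | A 40-53 | D 53-55 |
Completion: A=53  B=27  C=13  D=55  E=40
Finish order: C → B → E → A → D

E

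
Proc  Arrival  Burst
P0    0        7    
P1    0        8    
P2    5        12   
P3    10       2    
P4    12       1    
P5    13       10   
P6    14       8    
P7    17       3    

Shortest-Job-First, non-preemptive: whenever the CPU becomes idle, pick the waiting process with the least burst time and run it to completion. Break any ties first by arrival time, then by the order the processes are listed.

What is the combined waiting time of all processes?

Schedule: | P0 0-7 | P1 7-15 | P4 15-16 | P3 16-18 | P7 18-21 | P6 21-29 | P5 29-39 | P2 39-51 |
Completion: P0=7  P1=15  P2=51  P3=18  P4=16  P5=39  P6=29  P7=21
Turnaround (C−A): P0=7  P1=15  P2=46  P3=8  P4=4  P5=26  P6=15  P7=4
Waiting = turnaround − burst: P0=0, P1=7, P2=34, P3=6, P4=3, P5=16, P6=7, P7=1
Total waiting = 0 + 7 + 34 + 6 + 3 + 16 + 7 + 1 = 74

74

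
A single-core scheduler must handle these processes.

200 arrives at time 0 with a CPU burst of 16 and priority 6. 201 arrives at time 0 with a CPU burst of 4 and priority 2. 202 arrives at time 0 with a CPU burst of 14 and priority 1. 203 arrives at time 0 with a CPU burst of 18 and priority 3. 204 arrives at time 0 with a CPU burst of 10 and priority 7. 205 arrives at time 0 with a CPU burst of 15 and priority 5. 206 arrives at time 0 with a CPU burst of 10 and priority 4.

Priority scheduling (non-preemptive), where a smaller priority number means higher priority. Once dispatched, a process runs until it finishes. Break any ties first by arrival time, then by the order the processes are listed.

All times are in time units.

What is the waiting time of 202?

0

Timeline: | 202 0-14 | 201 14-18 | 203 18-36 | 206 36-46 | 205 46-61 | 200 61-77 | 204 77-87 |
Completion: 200=77  201=18  202=14  203=36  204=87  205=61  206=46
Turnaround (C−A): 200=77  201=18  202=14  203=36  204=87  205=61  206=46
Waiting(202) = turnaround − burst = 14 − 14 = 0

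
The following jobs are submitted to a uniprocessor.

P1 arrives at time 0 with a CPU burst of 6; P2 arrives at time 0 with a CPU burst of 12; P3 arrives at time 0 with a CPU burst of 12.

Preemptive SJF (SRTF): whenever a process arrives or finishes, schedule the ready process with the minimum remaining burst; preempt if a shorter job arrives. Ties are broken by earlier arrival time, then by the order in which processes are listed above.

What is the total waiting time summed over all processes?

Timeline: | P1 0-6 | P2 6-18 | P3 18-30 |
Completion: P1=6  P2=18  P3=30
Turnaround (C−A): P1=6  P2=18  P3=30
Waiting = turnaround − burst: P1=0, P2=6, P3=18
Total waiting = 0 + 6 + 18 = 24

24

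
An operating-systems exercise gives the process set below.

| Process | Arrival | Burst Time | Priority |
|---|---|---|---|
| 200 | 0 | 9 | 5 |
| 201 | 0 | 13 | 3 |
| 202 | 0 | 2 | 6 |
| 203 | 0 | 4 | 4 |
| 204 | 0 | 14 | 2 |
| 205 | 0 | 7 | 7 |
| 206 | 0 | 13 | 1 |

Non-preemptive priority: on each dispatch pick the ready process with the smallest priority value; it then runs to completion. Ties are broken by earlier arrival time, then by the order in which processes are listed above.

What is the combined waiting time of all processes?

232

Schedule: | 206 0-13 | 204 13-27 | 201 27-40 | 203 40-44 | 200 44-53 | 202 53-55 | 205 55-62 |
Completion: 200=53  201=40  202=55  203=44  204=27  205=62  206=13
Waiting = turnaround − burst: 200=44, 201=27, 202=53, 203=40, 204=13, 205=55, 206=0
Total waiting = 44 + 27 + 53 + 40 + 13 + 55 + 0 = 232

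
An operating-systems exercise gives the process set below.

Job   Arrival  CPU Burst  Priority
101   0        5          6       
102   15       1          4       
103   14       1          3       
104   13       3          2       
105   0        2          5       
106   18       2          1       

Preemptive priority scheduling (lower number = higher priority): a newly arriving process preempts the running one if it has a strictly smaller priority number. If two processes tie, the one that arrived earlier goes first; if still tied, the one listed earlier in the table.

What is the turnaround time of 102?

Gantt: | 105 0-2 | 101 2-7 | idle 7-13 | 104 13-16 | 103 16-17 | 102 17-18 | 106 18-20 |
Completion: 101=7  102=18  103=17  104=16  105=2  106=20
Turnaround (C−A): 101=7  102=3  103=3  104=3  105=2  106=2
Turnaround(102) = completion − arrival = 18 − 15 = 3

3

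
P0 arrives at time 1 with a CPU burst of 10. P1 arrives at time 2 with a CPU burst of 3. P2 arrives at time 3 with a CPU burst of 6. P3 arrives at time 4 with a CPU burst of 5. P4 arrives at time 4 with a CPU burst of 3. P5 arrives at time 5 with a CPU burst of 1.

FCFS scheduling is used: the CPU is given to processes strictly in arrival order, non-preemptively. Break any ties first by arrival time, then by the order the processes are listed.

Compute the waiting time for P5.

Schedule: | idle 0-1 | P0 1-11 | P1 11-14 | P2 14-20 | P3 20-25 | P4 25-28 | P5 28-29 |
Completion: P0=11  P1=14  P2=20  P3=25  P4=28  P5=29
Turnaround (C−A): P0=10  P1=12  P2=17  P3=21  P4=24  P5=24
Waiting(P5) = turnaround − burst = 24 − 1 = 23

23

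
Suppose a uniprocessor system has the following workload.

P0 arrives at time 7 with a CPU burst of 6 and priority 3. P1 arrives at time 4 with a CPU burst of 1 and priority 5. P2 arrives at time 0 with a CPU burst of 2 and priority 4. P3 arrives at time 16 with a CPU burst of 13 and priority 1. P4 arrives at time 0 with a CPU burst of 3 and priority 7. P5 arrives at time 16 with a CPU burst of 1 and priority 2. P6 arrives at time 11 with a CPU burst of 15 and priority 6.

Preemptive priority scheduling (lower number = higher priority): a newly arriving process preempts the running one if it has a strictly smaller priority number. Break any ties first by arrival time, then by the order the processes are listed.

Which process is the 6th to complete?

P5

Timeline: | P2 0-2 | P4 2-4 | P1 4-5 | P4 5-6 | idle 6-7 | P0 7-13 | P6 13-16 | P3 16-29 | P5 29-30 | P6 30-42 |
Completion: P0=13  P1=5  P2=2  P3=29  P4=6  P5=30  P6=42
Finish order: P2 → P1 → P4 → P0 → P3 → P5 → P6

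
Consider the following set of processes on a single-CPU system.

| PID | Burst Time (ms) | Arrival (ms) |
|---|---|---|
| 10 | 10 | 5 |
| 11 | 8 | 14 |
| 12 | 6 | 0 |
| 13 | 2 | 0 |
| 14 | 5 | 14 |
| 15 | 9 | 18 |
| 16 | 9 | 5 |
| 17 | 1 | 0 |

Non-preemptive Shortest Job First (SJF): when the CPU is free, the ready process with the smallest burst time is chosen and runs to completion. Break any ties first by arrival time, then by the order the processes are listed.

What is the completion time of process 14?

Timeline: | 17 0-1 | 13 1-3 | 12 3-9 | 16 9-18 | 14 18-23 | 11 23-31 | 15 31-40 | 10 40-50 |
Completion: 10=50  11=31  12=9  13=3  14=23  15=40  16=18  17=1
Turnaround (C−A): 10=45  11=17  12=9  13=3  14=9  15=22  16=13  17=1

23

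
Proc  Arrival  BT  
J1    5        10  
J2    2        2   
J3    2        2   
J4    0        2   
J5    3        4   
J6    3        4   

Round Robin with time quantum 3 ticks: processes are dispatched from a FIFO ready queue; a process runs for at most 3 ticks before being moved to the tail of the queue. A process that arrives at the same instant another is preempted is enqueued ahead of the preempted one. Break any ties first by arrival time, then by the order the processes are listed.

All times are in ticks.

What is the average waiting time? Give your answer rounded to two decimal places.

Schedule: | J4 0-2 | J2 2-4 | J3 4-6 | J5 6-9 | J6 9-12 | J1 12-15 | J5 15-16 | J6 16-17 | J1 17-24 |
Completion: J1=24  J2=4  J3=6  J4=2  J5=16  J6=17
Turnaround (C−A): J1=19  J2=2  J3=4  J4=2  J5=13  J6=14
Waiting times: J1=9, J2=0, J3=2, J4=0, J5=9, J6=10
Average waiting = (9+0+2+0+9+10) / 6 = 30/6 = 5.00

5.00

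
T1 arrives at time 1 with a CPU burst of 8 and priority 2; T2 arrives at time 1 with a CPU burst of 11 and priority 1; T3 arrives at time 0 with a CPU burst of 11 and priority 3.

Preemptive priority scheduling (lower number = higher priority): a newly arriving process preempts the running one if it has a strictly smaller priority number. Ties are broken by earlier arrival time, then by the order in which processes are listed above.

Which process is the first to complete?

T2

Schedule: | T3 0-1 | T2 1-12 | T1 12-20 | T3 20-30 |
Completion: T1=20  T2=12  T3=30
Turnaround (C−A): T1=19  T2=11  T3=30
Finish order: T2 → T1 → T3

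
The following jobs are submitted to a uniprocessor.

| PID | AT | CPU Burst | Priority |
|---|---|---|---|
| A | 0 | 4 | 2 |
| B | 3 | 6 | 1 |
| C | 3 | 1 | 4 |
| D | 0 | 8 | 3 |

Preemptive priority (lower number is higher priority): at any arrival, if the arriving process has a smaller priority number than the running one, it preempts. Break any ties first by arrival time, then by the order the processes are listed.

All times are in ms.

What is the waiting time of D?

10

Gantt: | A 0-3 | B 3-9 | A 9-10 | D 10-18 | C 18-19 |
Completion: A=10  B=9  C=19  D=18
Waiting(D) = turnaround − burst = 18 − 8 = 10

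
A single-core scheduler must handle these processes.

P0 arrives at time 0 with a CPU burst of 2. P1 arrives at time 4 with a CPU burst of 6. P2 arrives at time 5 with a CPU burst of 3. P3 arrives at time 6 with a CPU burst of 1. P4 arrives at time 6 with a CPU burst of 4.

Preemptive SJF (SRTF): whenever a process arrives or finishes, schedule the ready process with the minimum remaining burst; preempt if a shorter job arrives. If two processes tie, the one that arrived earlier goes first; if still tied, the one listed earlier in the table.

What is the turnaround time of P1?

14

Schedule: | P0 0-2 | idle 2-4 | P1 4-5 | P2 5-6 | P3 6-7 | P2 7-9 | P4 9-13 | P1 13-18 |
Completion: P0=2  P1=18  P2=9  P3=7  P4=13
Turnaround (C−A): P0=2  P1=14  P2=4  P3=1  P4=7
Turnaround(P1) = completion − arrival = 18 − 4 = 14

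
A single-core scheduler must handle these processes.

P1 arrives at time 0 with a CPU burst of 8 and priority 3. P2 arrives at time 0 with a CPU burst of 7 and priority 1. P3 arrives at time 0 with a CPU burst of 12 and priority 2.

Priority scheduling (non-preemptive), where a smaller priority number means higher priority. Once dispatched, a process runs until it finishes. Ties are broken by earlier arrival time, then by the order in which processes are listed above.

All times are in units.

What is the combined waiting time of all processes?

26

Schedule: | P2 0-7 | P3 7-19 | P1 19-27 |
Completion: P1=27  P2=7  P3=19
Waiting = turnaround − burst: P1=19, P2=0, P3=7
Total waiting = 19 + 0 + 7 = 26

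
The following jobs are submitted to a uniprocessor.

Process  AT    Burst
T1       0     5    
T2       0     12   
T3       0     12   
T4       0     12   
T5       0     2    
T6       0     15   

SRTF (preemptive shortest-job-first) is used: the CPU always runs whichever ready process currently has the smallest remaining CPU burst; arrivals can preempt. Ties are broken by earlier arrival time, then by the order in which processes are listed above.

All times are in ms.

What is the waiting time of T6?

Timeline: | T5 0-2 | T1 2-7 | T2 7-19 | T3 19-31 | T4 31-43 | T6 43-58 |
Completion: T1=7  T2=19  T3=31  T4=43  T5=2  T6=58
Waiting(T6) = turnaround − burst = 58 − 15 = 43

43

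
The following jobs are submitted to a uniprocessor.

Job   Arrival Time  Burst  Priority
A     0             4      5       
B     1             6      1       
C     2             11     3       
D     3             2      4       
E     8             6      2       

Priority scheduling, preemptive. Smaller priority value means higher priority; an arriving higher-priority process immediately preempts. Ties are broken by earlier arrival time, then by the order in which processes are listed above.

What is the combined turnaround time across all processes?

86

Gantt: | A 0-1 | B 1-7 | C 7-8 | E 8-14 | C 14-24 | D 24-26 | A 26-29 |
Completion: A=29  B=7  C=24  D=26  E=14
Turnaround (C−A): A=29  B=6  C=22  D=23  E=6
Turnaround = completion − arrival: A=29, B=6, C=22, D=23, E=6
Total turnaround = 29 + 6 + 22 + 23 + 6 = 86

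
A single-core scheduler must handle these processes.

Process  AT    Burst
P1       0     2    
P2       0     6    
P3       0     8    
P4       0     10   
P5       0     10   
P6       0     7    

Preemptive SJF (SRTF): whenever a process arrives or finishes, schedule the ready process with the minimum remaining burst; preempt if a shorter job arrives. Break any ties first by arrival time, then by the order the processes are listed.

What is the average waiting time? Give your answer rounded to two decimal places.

13.50

Schedule: | P1 0-2 | P2 2-8 | P6 8-15 | P3 15-23 | P4 23-33 | P5 33-43 |
Completion: P1=2  P2=8  P3=23  P4=33  P5=43  P6=15
Waiting times: P1=0, P2=2, P3=15, P4=23, P5=33, P6=8
Average waiting = (0+2+15+23+33+8) / 6 = 81/6 = 13.50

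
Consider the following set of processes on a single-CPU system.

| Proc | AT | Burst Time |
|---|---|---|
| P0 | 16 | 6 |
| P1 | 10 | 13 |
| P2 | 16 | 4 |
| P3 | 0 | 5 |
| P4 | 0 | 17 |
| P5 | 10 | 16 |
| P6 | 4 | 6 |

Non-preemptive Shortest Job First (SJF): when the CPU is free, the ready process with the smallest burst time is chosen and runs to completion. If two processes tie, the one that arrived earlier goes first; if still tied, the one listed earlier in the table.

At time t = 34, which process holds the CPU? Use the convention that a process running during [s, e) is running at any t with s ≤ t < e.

P5

Timeline: | P3 0-5 | P6 5-11 | P1 11-24 | P2 24-28 | P0 28-34 | P5 34-50 | P4 50-67 |
Completion: P0=34  P1=24  P2=28  P3=5  P4=67  P5=50  P6=11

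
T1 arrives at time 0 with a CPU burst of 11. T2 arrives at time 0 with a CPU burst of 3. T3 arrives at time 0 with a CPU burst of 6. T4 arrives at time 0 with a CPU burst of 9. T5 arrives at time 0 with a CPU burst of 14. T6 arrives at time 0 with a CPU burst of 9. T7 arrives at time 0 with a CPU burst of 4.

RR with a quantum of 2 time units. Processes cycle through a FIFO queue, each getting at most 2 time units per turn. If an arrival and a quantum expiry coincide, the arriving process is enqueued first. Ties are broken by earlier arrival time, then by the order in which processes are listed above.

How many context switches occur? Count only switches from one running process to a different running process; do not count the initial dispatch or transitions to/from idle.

Gantt: | T1 0-2 | T2 2-4 | T3 4-6 | T4 6-8 | T5 8-10 | T6 10-12 | T7 12-14 | T1 14-16 | T2 16-17 | T3 17-19 | T4 19-21 | T5 21-23 | T6 23-25 | T7 25-27 | T1 27-29 | T3 29-31 | T4 31-33 | T5 33-35 | T6 35-37 | T1 37-39 | T4 39-41 | T5 41-43 | T6 43-45 | T1 45-47 | T4 47-48 | T5 48-50 | T6 50-51 | T1 51-52 | T5 52-56 |
Completion: T1=52  T2=17  T3=31  T4=48  T5=56  T6=51  T7=27

28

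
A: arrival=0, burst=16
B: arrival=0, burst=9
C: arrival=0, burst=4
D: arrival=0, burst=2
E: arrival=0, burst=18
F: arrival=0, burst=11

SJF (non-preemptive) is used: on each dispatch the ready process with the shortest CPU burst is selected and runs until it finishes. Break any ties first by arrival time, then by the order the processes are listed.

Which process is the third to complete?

B

Schedule: | D 0-2 | C 2-6 | B 6-15 | F 15-26 | A 26-42 | E 42-60 |
Completion: A=42  B=15  C=6  D=2  E=60  F=26
Finish order: D → C → B → F → A → E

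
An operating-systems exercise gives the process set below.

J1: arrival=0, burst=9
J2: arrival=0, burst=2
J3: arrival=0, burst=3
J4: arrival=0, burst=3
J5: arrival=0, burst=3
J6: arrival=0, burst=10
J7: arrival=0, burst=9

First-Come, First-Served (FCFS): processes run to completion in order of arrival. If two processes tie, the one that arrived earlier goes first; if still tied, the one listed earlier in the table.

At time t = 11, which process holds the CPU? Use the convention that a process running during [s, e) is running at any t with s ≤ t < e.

Gantt: | J1 0-9 | J2 9-11 | J3 11-14 | J4 14-17 | J5 17-20 | J6 20-30 | J7 30-39 |
Completion: J1=9  J2=11  J3=14  J4=17  J5=20  J6=30  J7=39

J3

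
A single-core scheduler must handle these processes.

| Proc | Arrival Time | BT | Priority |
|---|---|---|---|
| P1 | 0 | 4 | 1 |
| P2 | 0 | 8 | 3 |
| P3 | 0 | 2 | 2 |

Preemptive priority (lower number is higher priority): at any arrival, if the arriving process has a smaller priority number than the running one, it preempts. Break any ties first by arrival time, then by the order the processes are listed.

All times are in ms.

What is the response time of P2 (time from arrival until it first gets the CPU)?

6

Schedule: | P1 0-4 | P3 4-6 | P2 6-14 |
Completion: P1=4  P2=14  P3=6
Turnaround (C−A): P1=4  P2=14  P3=6
Response(P2) = first start − arrival = 6 − 0 = 6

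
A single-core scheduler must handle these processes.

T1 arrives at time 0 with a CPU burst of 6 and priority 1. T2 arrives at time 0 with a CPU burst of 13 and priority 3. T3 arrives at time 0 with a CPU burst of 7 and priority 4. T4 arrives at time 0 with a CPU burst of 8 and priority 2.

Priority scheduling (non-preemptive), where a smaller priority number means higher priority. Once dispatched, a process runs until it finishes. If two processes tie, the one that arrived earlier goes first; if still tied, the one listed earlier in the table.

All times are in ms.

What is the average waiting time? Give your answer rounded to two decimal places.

11.75

Timeline: | T1 0-6 | T4 6-14 | T2 14-27 | T3 27-34 |
Completion: T1=6  T2=27  T3=34  T4=14
Waiting times: T1=0, T2=14, T3=27, T4=6
Average waiting = (0+14+27+6) / 4 = 47/4 = 11.75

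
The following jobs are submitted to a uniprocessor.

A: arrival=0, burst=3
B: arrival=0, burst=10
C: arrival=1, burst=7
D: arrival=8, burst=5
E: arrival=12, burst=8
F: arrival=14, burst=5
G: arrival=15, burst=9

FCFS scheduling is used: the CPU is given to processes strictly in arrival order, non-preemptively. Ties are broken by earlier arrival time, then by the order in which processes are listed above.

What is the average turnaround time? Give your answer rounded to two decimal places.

18.43

Timeline: | A 0-3 | B 3-13 | C 13-20 | D 20-25 | E 25-33 | F 33-38 | G 38-47 |
Completion: A=3  B=13  C=20  D=25  E=33  F=38  G=47
Turnaround times: A=3, B=13, C=19, D=17, E=21, F=24, G=32
Average turnaround = (3+13+19+17+21+24+32) / 7 = 129/7 = 18.43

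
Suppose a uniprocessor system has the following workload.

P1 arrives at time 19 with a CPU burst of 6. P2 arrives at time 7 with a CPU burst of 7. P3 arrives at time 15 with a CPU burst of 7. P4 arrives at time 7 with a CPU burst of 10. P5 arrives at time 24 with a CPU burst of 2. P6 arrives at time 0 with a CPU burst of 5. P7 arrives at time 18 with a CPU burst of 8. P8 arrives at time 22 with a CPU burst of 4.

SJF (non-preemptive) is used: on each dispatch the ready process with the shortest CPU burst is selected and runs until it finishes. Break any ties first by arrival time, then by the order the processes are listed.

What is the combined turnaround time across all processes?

Schedule: | P6 0-5 | idle 5-7 | P2 7-14 | P4 14-24 | P5 24-26 | P8 26-30 | P1 30-36 | P3 36-43 | P7 43-51 |
Completion: P1=36  P2=14  P3=43  P4=24  P5=26  P6=5  P7=51  P8=30
Turnaround (C−A): P1=17  P2=7  P3=28  P4=17  P5=2  P6=5  P7=33  P8=8
Turnaround = completion − arrival: P1=17, P2=7, P3=28, P4=17, P5=2, P6=5, P7=33, P8=8
Total turnaround = 17 + 7 + 28 + 17 + 2 + 5 + 33 + 8 = 117

117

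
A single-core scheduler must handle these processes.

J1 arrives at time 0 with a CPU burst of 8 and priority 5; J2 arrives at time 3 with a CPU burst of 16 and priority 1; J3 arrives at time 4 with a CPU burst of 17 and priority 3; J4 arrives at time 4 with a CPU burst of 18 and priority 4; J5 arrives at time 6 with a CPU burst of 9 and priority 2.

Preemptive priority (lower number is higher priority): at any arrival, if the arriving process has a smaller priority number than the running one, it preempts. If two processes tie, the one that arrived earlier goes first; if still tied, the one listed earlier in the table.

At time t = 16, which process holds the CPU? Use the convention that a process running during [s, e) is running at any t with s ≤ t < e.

J2

Schedule: | J1 0-3 | J2 3-19 | J5 19-28 | J3 28-45 | J4 45-63 | J1 63-68 |
Completion: J1=68  J2=19  J3=45  J4=63  J5=28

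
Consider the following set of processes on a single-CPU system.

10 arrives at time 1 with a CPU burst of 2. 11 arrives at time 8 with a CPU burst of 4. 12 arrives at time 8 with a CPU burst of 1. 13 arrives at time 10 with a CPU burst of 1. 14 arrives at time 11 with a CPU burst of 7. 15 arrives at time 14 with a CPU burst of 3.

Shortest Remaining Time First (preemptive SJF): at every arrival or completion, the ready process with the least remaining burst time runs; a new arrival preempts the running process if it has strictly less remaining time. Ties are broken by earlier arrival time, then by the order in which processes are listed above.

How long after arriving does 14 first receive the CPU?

Gantt: | idle 0-1 | 10 1-3 | idle 3-8 | 12 8-9 | 11 9-10 | 13 10-11 | 11 11-14 | 15 14-17 | 14 17-24 |
Completion: 10=3  11=14  12=9  13=11  14=24  15=17
Turnaround (C−A): 10=2  11=6  12=1  13=1  14=13  15=3
Response(14) = first start − arrival = 17 − 11 = 6

6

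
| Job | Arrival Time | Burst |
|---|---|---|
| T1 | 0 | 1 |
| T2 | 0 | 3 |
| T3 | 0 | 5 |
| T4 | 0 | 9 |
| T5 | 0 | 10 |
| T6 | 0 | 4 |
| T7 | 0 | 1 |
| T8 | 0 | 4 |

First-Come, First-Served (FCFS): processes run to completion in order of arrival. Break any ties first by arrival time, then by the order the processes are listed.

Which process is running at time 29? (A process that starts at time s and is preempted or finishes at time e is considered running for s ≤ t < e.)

T6

Gantt: | T1 0-1 | T2 1-4 | T3 4-9 | T4 9-18 | T5 18-28 | T6 28-32 | T7 32-33 | T8 33-37 |
Completion: T1=1  T2=4  T3=9  T4=18  T5=28  T6=32  T7=33  T8=37
Turnaround (C−A): T1=1  T2=4  T3=9  T4=18  T5=28  T6=32  T7=33  T8=37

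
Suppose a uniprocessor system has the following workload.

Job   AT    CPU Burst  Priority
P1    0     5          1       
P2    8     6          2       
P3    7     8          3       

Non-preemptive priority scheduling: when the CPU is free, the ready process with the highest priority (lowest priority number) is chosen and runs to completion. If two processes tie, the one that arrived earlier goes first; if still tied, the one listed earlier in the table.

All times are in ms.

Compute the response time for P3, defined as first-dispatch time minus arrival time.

0

Gantt: | P1 0-5 | idle 5-7 | P3 7-15 | P2 15-21 |
Completion: P1=5  P2=21  P3=15
Turnaround (C−A): P1=5  P2=13  P3=8
Response(P3) = first start − arrival = 7 − 7 = 0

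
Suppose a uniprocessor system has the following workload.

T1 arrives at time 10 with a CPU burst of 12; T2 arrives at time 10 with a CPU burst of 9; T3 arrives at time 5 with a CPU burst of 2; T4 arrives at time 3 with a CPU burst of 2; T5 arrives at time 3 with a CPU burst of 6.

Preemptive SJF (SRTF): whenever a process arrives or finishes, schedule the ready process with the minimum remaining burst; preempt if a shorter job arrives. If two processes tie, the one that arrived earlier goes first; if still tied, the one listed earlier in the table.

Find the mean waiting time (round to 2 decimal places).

3.80

Schedule: | idle 0-3 | T4 3-5 | T3 5-7 | T5 7-13 | T2 13-22 | T1 22-34 |
Completion: T1=34  T2=22  T3=7  T4=5  T5=13
Turnaround (C−A): T1=24  T2=12  T3=2  T4=2  T5=10
Waiting times: T1=12, T2=3, T3=0, T4=0, T5=4
Average waiting = (12+3+0+0+4) / 5 = 19/5 = 3.80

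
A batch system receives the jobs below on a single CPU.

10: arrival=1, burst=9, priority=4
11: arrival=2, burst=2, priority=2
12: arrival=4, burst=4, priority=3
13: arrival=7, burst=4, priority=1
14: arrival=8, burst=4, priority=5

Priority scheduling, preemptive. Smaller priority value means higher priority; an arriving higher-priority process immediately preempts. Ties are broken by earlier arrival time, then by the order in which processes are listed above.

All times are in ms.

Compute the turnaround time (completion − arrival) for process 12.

8

Timeline: | idle 0-1 | 10 1-2 | 11 2-4 | 12 4-7 | 13 7-11 | 12 11-12 | 10 12-20 | 14 20-24 |
Completion: 10=20  11=4  12=12  13=11  14=24
Turnaround(12) = completion − arrival = 12 − 4 = 8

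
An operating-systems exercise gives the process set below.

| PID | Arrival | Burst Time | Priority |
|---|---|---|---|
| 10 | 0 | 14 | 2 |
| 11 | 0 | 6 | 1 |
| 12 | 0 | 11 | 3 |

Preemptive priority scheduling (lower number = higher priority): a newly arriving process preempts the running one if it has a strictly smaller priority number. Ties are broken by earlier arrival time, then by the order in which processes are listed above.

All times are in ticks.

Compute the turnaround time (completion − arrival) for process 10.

Timeline: | 11 0-6 | 10 6-20 | 12 20-31 |
Completion: 10=20  11=6  12=31
Turnaround(10) = completion − arrival = 20 − 0 = 20

20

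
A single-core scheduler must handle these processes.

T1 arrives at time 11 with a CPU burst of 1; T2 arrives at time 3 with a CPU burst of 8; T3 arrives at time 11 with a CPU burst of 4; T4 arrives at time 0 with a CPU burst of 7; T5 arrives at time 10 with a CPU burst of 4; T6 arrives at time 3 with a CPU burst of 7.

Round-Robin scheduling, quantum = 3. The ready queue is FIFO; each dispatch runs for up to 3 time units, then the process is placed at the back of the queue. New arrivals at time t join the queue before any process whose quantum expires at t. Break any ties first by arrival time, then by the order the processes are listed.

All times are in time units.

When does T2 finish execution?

Timeline: | T4 0-3 | T2 3-6 | T6 6-9 | T4 9-12 | T2 12-15 | T6 15-18 | T5 18-21 | T1 21-22 | T3 22-25 | T4 25-26 | T2 26-28 | T6 28-29 | T5 29-30 | T3 30-31 |
Completion: T1=22  T2=28  T3=31  T4=26  T5=30  T6=29
Turnaround (C−A): T1=11  T2=25  T3=20  T4=26  T5=20  T6=26

28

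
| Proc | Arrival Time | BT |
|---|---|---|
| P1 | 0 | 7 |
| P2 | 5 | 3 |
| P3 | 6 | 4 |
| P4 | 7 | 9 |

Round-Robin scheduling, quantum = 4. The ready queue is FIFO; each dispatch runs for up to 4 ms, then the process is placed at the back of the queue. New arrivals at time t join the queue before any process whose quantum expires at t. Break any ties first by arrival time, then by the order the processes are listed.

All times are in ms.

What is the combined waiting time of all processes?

13

Timeline: | P1 0-7 | P2 7-10 | P3 10-14 | P4 14-23 |
Completion: P1=7  P2=10  P3=14  P4=23
Turnaround (C−A): P1=7  P2=5  P3=8  P4=16
Waiting = turnaround − burst: P1=0, P2=2, P3=4, P4=7
Total waiting = 0 + 2 + 4 + 7 = 13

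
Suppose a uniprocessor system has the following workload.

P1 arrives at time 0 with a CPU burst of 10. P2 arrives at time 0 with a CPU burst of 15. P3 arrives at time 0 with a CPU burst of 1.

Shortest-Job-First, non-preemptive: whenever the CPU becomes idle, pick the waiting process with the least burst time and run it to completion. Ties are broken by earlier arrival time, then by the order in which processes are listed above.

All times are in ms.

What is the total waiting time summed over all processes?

Gantt: | P3 0-1 | P1 1-11 | P2 11-26 |
Completion: P1=11  P2=26  P3=1
Waiting = turnaround − burst: P1=1, P2=11, P3=0
Total waiting = 1 + 11 + 0 = 12

12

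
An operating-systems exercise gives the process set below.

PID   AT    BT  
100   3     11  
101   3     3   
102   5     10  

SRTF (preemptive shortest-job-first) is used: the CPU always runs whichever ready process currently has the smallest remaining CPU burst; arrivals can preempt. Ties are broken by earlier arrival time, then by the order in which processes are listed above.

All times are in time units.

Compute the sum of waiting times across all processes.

14

Gantt: | idle 0-3 | 101 3-6 | 102 6-16 | 100 16-27 |
Completion: 100=27  101=6  102=16
Turnaround (C−A): 100=24  101=3  102=11
Waiting = turnaround − burst: 100=13, 101=0, 102=1
Total waiting = 13 + 0 + 1 = 14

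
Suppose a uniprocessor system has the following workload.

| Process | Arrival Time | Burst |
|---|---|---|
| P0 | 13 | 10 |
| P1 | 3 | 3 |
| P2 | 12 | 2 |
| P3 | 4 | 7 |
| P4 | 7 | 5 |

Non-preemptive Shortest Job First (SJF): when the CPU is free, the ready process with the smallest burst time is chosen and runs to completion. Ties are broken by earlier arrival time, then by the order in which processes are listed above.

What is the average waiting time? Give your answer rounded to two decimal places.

3.60

Timeline: | idle 0-3 | P1 3-6 | P3 6-13 | P2 13-15 | P4 15-20 | P0 20-30 |
Completion: P0=30  P1=6  P2=15  P3=13  P4=20
Waiting times: P0=7, P1=0, P2=1, P3=2, P4=8
Average waiting = (7+0+1+2+8) / 5 = 18/5 = 3.60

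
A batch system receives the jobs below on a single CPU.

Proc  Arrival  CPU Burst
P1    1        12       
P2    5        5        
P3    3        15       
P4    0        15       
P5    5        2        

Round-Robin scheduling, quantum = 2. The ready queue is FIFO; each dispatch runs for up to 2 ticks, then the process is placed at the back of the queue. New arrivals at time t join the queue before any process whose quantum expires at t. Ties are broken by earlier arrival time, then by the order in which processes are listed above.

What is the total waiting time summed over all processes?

Gantt: | P4 0-2 | P1 2-4 | P4 4-6 | P3 6-8 | P1 8-10 | P2 10-12 | P5 12-14 | P4 14-16 | P3 16-18 | P1 18-20 | P2 20-22 | P4 22-24 | P3 24-26 | P1 26-28 | P2 28-29 | P4 29-31 | P3 31-33 | P1 33-35 | P4 35-37 | P3 37-39 | P1 39-41 | P4 41-43 | P3 43-45 | P4 45-46 | P3 46-49 |
Completion: P1=41  P2=29  P3=49  P4=46  P5=14
Turnaround (C−A): P1=40  P2=24  P3=46  P4=46  P5=9
Waiting = turnaround − burst: P1=28, P2=19, P3=31, P4=31, P5=7
Total waiting = 28 + 19 + 31 + 31 + 7 = 116

116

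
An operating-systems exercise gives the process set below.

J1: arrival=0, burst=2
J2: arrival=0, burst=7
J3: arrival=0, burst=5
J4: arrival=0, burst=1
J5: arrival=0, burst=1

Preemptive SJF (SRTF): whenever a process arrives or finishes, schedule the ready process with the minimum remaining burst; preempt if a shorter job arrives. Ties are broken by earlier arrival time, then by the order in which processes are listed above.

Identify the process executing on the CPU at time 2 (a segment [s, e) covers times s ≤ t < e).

Timeline: | J4 0-1 | J5 1-2 | J1 2-4 | J3 4-9 | J2 9-16 |
Completion: J1=4  J2=16  J3=9  J4=1  J5=2

J1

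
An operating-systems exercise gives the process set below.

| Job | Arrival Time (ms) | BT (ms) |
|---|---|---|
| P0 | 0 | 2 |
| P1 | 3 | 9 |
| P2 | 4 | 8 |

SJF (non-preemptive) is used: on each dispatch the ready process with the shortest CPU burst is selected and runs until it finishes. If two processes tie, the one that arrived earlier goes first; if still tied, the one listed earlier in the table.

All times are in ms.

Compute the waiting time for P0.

0

Schedule: | P0 0-2 | idle 2-3 | P1 3-12 | P2 12-20 |
Completion: P0=2  P1=12  P2=20
Turnaround (C−A): P0=2  P1=9  P2=16
Waiting(P0) = turnaround − burst = 2 − 2 = 0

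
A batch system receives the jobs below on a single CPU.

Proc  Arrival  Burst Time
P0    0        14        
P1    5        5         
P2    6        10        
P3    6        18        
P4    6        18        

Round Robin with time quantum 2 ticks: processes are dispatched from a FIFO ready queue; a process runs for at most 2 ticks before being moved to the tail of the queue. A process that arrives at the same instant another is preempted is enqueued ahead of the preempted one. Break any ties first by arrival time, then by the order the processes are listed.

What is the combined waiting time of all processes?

155

Schedule: | P0 0-6 | P1 6-8 | P2 8-10 | P3 10-12 | P4 12-14 | P0 14-16 | P1 16-18 | P2 18-20 | P3 20-22 | P4 22-24 | P0 24-26 | P1 26-27 | P2 27-29 | P3 29-31 | P4 31-33 | P0 33-35 | P2 35-37 | P3 37-39 | P4 39-41 | P0 41-43 | P2 43-45 | P3 45-47 | P4 47-49 | P3 49-51 | P4 51-53 | P3 53-55 | P4 55-57 | P3 57-59 | P4 59-61 | P3 61-63 | P4 63-65 |
Completion: P0=43  P1=27  P2=45  P3=63  P4=65
Turnaround (C−A): P0=43  P1=22  P2=39  P3=57  P4=59
Waiting = turnaround − burst: P0=29, P1=17, P2=29, P3=39, P4=41
Total waiting = 29 + 17 + 29 + 39 + 41 = 155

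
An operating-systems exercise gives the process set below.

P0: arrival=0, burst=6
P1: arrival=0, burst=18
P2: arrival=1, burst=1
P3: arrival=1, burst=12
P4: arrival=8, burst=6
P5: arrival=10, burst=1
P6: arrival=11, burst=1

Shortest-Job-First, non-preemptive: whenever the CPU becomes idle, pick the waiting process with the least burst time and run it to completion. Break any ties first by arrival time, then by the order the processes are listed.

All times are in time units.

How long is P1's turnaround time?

45

Gantt: | P0 0-6 | P2 6-7 | P3 7-19 | P5 19-20 | P6 20-21 | P4 21-27 | P1 27-45 |
Completion: P0=6  P1=45  P2=7  P3=19  P4=27  P5=20  P6=21
Turnaround(P1) = completion − arrival = 45 − 0 = 45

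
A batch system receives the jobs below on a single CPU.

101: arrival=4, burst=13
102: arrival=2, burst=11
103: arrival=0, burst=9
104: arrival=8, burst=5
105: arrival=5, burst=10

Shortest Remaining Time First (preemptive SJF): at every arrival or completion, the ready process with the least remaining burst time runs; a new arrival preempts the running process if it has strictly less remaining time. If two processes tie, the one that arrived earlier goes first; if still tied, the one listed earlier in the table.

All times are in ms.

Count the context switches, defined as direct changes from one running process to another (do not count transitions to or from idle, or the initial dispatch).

Gantt: | 103 0-9 | 104 9-14 | 105 14-24 | 102 24-35 | 101 35-48 |
Completion: 101=48  102=35  103=9  104=14  105=24
Turnaround (C−A): 101=44  102=33  103=9  104=6  105=19

4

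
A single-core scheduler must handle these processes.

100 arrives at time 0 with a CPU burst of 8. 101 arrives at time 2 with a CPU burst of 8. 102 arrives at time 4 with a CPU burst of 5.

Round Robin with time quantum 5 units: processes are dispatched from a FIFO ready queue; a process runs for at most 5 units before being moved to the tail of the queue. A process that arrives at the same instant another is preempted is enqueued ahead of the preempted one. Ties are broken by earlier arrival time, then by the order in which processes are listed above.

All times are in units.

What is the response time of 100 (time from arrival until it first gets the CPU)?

0

Gantt: | 100 0-5 | 101 5-10 | 102 10-15 | 100 15-18 | 101 18-21 |
Completion: 100=18  101=21  102=15
Turnaround (C−A): 100=18  101=19  102=11
Response(100) = first start − arrival = 0 − 0 = 0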